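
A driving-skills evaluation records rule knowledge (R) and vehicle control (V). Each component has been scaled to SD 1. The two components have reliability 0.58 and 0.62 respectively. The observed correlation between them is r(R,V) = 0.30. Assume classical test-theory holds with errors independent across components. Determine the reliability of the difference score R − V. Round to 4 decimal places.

Var(R−V) = 1 + 1 − 2·0.30 = 2 − 0.6 = 1.4.
Under uncorrelated errors the observed covariances equal the true-score covariances, so only the own-variance terms attenuate.
True-score variance = [0.58 + 0.62] − 0.6 = 1.2 − 0.6 = 0.6.
Reliability = 0.6 / 1.4 = 0.4286.

0.4286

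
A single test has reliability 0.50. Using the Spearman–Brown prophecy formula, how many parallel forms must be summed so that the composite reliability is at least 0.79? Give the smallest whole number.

k ≥ ρ*(1−ρ₁)/(ρ₁(1−ρ*)) = 0.79·0.50 / (0.50·0.21) = 3.762.
Smallest integer k = 4.

4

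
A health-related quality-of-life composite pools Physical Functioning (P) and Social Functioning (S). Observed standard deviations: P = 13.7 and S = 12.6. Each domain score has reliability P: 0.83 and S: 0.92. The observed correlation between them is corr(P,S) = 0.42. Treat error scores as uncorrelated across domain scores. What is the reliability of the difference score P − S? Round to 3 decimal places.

Var(P−S) = 13.7² + 12.6² − 2·13.7·12.6·0.42 = 346.45 − 145.001 = 201.449.
Because errors are independent across components, Cov(Tᵢ,Tⱼ) = Cov(Xᵢ,Xⱼ); the off-diagonal part of the true-score variance is the same as above.
True-score variance = [13.7²·0.83 + 12.6²·0.92] − 145.001 = 301.842 − 145.001 = 156.841.
Reliability = 156.841 / 201.449 = 0.779.

0.779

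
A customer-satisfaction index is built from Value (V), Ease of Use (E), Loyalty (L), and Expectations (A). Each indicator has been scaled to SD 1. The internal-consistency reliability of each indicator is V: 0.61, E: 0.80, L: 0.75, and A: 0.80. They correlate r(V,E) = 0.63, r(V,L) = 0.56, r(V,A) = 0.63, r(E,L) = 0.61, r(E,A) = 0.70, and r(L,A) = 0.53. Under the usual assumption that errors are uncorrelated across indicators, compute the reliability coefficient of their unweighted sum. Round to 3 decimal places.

0.908

Var(V+E+L+A) = 4 + 2·[0.63 + 0.56 + 0.63 + 0.61 + 0.70 + 0.53] = 4 + 7.32 = 11.32.
Because errors are independent across components, Cov(Tᵢ,Tⱼ) = Cov(Xᵢ,Xⱼ); the off-diagonal part of the true-score variance is the same as above.
True-score variance = [0.61 + 0.80 + 0.75 + 0.80] + 7.32 = 2.96 + 7.32 = 10.28.
Reliability = 10.28 / 11.32 = 0.908.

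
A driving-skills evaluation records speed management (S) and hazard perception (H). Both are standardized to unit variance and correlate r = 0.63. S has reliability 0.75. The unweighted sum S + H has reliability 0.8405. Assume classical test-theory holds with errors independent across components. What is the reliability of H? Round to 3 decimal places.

Var(S+H) = 2 + 2·0.63 = 3.260.
True-score variance = ρ_S + ρ_H + 2·0.63, so 0.8405 = (0.75 + ρ_H + 1.26) / 3.260.
ρ_H = 0.8405·3.260 − 0.75 − 1.26 = 0.730.

0.730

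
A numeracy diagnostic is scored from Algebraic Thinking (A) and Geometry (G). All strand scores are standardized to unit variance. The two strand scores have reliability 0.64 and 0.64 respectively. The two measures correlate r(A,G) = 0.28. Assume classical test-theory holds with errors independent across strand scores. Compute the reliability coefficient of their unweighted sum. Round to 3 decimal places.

Var(A+G) = 2 + 2·[0.28] = 2 + 0.56 = 2.56.
With uncorrelated errors the cross-covariances are all true-score covariance, so they carry over unchanged; only the diagonal terms shrink to ρᵢσᵢ².
True-score variance = [0.64 + 0.64] + 0.56 = 1.28 + 0.56 = 1.84.
Reliability = 1.84 / 2.56 = 0.719.

0.719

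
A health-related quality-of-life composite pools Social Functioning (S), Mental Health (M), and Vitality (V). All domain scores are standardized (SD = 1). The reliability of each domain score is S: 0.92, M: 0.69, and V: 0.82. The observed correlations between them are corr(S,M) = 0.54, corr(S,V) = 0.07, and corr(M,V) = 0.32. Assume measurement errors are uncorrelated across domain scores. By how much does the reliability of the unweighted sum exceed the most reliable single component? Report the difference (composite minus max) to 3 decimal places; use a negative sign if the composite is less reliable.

Var(sum) = 3 + 1.86 = 4.86; true-score variance = 2.43 + 1.86 = 4.29; composite reliability = 0.8827.
Max component reliability = 0.9200.
Difference = 0.8827 − 0.9200 = -0.037.

-0.037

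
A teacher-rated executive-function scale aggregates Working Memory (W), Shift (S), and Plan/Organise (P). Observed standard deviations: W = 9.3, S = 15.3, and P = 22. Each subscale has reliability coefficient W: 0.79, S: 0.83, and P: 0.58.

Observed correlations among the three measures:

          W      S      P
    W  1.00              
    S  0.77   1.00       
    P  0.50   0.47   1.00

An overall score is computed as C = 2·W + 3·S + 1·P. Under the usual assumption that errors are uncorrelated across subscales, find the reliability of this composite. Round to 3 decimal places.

0.887

Var(C) = 2²·9.3² + 3²·15.3² + 22² + 2·[6·9.3·15.3·0.77 + 2·9.3·22·0.50 + 3·15.3·22·0.47] = 2936.77 + 2673.17 = 5609.94.
Because errors are independent across components, Cov(Tᵢ,Tⱼ) = Cov(Xᵢ,Xⱼ); the off-diagonal part of the true-score variance is the same as above.
True-score variance = [2²·9.3²·0.79 + 3²·15.3²·0.83 + 22²·0.58] + 2673.17 = 2302.68 + 2673.17 = 4975.85.
Reliability = 4975.85 / 5609.94 = 0.887.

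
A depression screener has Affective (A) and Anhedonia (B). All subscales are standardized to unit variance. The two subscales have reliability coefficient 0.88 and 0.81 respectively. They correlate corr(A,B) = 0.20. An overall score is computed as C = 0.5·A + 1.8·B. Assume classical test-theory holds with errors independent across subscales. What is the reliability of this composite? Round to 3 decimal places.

Var(C) = 0.5² + 1.8² + 2·[0.9·0.20] = 3.49 + 0.36 = 3.85.
Under uncorrelated errors the observed covariances equal the true-score covariances, so only the own-variance terms attenuate.
True-score variance = [0.5²·0.88 + 1.8²·0.81] + 0.36 = 2.8444 + 0.36 = 3.2044.
Reliability = 3.2044 / 3.85 = 0.832.

0.832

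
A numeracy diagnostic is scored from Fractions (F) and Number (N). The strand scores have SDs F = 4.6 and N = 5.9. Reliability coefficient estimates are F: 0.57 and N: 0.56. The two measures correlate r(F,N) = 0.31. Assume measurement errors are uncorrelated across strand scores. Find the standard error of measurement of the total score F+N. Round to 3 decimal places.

Var(total) = 55.97 + 16.8268 = 72.7968.
True-score variance = 31.5548 + 16.8268 = 48.3816, so reliability = 0.6646.
Error variance = 72.7968 − 48.3816 = 24.4152; SEM = √24.4152 = 4.941.

4.941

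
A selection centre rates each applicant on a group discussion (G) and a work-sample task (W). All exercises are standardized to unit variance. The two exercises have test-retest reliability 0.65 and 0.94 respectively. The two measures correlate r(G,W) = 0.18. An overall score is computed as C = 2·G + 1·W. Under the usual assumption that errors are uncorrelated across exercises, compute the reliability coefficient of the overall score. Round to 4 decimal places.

Var(C) = 2² + 1 + 2·[2·0.18] = 5 + 0.72 = 5.72.
Under uncorrelated errors the observed covariances equal the true-score covariances, so only the own-variance terms attenuate.
True-score variance = [2²·0.65 + 0.94] + 0.72 = 3.54 + 0.72 = 4.26.
Reliability = 4.26 / 5.72 = 0.7448.

0.7448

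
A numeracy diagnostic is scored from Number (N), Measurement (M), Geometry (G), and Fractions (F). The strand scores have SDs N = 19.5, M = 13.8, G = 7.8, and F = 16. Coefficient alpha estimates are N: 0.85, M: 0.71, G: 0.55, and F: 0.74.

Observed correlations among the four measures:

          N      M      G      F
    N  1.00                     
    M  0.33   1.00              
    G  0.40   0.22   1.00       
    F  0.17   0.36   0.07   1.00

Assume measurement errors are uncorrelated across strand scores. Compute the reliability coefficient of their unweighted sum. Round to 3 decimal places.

Var(N+M+G+F) = 19.5² + 13.8² + 7.8² + 16² + 2·[19.5·13.8·0.33 + 19.5·7.8·0.40 + 19.5·16·0.17 + 13.8·7.8·0.22 + 13.8·16·0.36 + 7.8·16·0.07] = 887.53 + 629.176 = 1516.71.
Under uncorrelated errors the observed covariances equal the true-score covariances, so only the own-variance terms attenuate.
True-score variance = [19.5²·0.85 + 13.8²·0.71 + 7.8²·0.55 + 16²·0.74] + 629.176 = 681.327 + 629.176 = 1310.5.
Reliability = 1310.5 / 1516.71 = 0.864.

0.864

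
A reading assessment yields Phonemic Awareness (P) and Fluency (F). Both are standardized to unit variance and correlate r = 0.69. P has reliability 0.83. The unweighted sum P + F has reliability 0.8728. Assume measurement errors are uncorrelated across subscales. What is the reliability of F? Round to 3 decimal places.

0.740

Var(P+F) = 2 + 2·0.69 = 3.380.
True-score variance = ρ_P + ρ_F + 2·0.69, so 0.8728 = (0.83 + ρ_F + 1.38) / 3.380.
ρ_F = 0.8728·3.380 − 0.83 − 1.38 = 0.740.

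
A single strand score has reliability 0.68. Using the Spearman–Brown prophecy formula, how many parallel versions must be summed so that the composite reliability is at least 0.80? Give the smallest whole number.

2

k ≥ ρ*(1−ρ₁)/(ρ₁(1−ρ*)) = 0.80·0.32 / (0.68·0.20) = 1.882.
Smallest integer k = 2.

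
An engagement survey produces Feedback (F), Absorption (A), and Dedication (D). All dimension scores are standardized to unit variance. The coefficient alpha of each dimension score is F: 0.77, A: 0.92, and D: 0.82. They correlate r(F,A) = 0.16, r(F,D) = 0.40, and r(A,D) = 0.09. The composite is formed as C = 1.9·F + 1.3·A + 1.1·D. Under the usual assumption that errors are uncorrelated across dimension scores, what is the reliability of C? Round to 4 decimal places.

Var(C) = 1.9² + 1.3² + 1.1² + 2·[2.47·0.16 + 2.09·0.40 + 1.43·0.09] = 6.51 + 2.7198 = 9.2298.
Under uncorrelated errors the observed covariances equal the true-score covariances, so only the own-variance terms attenuate.
True-score variance = [1.9²·0.77 + 1.3²·0.92 + 1.1²·0.82] + 2.7198 = 5.3267 + 2.7198 = 8.0465.
Reliability = 8.0465 / 9.2298 = 0.8718.

0.8718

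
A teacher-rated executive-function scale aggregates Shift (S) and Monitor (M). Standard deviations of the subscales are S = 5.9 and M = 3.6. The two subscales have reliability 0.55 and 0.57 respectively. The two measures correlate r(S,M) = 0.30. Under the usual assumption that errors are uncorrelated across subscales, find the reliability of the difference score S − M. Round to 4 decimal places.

0.3937

Var(S−M) = 5.9² + 3.6² − 2·5.9·3.6·0.30 = 47.77 − 12.744 = 35.026.
Under uncorrelated errors the observed covariances equal the true-score covariances, so only the own-variance terms attenuate.
True-score variance = [5.9²·0.55 + 3.6²·0.57] − 12.744 = 26.5327 − 12.744 = 13.7887.
Reliability = 13.7887 / 35.026 = 0.3937.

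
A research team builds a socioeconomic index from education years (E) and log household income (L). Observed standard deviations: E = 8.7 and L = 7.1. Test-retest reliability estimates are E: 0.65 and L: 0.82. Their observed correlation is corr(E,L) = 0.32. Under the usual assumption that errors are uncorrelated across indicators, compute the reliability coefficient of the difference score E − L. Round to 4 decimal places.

Var(E−L) = 8.7² + 7.1² − 2·8.7·7.1·0.32 = 126.1 − 39.5328 = 86.5672.
With uncorrelated errors the cross-covariances are all true-score covariance, so they carry over unchanged; only the diagonal terms shrink to ρᵢσᵢ².
True-score variance = [8.7²·0.65 + 7.1²·0.82] − 39.5328 = 90.5347 − 39.5328 = 51.0019.
Reliability = 51.0019 / 86.5672 = 0.5892.

0.5892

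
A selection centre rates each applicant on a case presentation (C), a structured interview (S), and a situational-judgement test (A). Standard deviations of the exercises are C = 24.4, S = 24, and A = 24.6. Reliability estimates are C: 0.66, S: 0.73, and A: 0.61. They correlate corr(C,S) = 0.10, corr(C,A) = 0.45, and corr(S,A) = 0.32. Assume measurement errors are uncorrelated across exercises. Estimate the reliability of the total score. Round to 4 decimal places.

0.7888

Var(C+S+A) = 24.4² + 24² + 24.6² + 2·[24.4·24·0.10 + 24.4·24.6·0.45 + 24·24.6·0.32] = 1776.52 + 1035.19 = 2811.71.
Under uncorrelated errors the observed covariances equal the true-score covariances, so only the own-variance terms attenuate.
True-score variance = [24.4²·0.66 + 24²·0.73 + 24.6²·0.61] + 1035.19 = 1182.57 + 1035.19 = 2217.76.
Reliability = 2217.76 / 2811.71 = 0.7888.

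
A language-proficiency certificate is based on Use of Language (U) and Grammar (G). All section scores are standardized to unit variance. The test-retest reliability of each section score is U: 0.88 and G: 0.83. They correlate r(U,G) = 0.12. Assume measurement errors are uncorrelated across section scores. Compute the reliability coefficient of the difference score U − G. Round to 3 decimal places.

0.835

Var(U−G) = 1 + 1 − 2·0.12 = 2 − 0.24 = 1.76.
Under uncorrelated errors the observed covariances equal the true-score covariances, so only the own-variance terms attenuate.
True-score variance = [0.88 + 0.83] − 0.24 = 1.71 − 0.24 = 1.47.
Reliability = 1.47 / 1.76 = 0.835.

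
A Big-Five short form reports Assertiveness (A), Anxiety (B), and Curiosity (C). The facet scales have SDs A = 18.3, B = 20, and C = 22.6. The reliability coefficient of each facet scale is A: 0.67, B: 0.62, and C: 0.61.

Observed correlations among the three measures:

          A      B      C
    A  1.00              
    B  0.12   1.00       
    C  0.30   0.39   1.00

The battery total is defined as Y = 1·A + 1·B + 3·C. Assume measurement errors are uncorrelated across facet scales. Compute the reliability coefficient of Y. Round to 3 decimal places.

0.715

Var(Y) = 18.3² + 20² + 3²·22.6² + 2·[18.3·20·0.12 + 3·18.3·22.6·0.30 + 3·20·22.6·0.39] = 5331.73 + 1889.96 = 7221.69.
Because errors are independent across components, Cov(Tᵢ,Tⱼ) = Cov(Xᵢ,Xⱼ); the off-diagonal part of the true-score variance is the same as above.
True-score variance = [18.3²·0.67 + 20²·0.62 + 3²·22.6²·0.61] + 1889.96 = 3276.45 + 1889.96 = 5166.41.
Reliability = 5166.41 / 7221.69 = 0.715.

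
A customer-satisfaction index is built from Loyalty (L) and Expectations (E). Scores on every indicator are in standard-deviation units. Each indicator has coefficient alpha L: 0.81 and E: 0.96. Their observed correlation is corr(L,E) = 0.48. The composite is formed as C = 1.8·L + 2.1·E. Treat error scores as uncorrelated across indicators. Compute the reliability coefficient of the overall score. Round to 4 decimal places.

Var(C) = 1.8² + 2.1² + 2·[3.78·0.48] = 7.65 + 3.6288 = 11.2788.
With uncorrelated errors the cross-covariances are all true-score covariance, so they carry over unchanged; only the diagonal terms shrink to ρᵢσᵢ².
True-score variance = [1.8²·0.81 + 2.1²·0.96] + 3.6288 = 6.858 + 3.6288 = 10.4868.
Reliability = 10.4868 / 11.2788 = 0.9298.

0.9298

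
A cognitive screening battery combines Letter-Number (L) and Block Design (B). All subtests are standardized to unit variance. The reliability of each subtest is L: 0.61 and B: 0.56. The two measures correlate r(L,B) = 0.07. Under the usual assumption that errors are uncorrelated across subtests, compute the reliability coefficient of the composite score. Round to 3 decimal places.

Var(L+B) = 2 + 2·[0.07] = 2 + 0.14 = 2.14.
Because errors are independent across components, Cov(Tᵢ,Tⱼ) = Cov(Xᵢ,Xⱼ); the off-diagonal part of the true-score variance is the same as above.
True-score variance = [0.61 + 0.56] + 0.14 = 1.17 + 0.14 = 1.31.
Reliability = 1.31 / 2.14 = 0.612.

0.612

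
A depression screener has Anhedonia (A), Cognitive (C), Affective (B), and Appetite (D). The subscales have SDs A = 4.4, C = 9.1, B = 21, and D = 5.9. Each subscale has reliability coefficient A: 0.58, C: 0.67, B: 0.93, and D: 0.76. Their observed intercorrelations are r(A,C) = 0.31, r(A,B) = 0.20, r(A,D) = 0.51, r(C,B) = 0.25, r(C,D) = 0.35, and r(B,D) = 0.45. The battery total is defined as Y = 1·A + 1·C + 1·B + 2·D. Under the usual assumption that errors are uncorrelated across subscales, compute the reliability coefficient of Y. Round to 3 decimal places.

Var(Y) = 4.4² + 9.1² + 21² + 2²·5.9² + 2·[4.4·9.1·0.31 + 4.4·21·0.20 + 2·4.4·5.9·0.51 + 9.1·21·0.25 + 2·9.1·5.9·0.35 + 2·21·5.9·0.45] = 682.41 + 508.479 = 1190.89.
Under uncorrelated errors the observed covariances equal the true-score covariances, so only the own-variance terms attenuate.
True-score variance = [4.4²·0.58 + 9.1²·0.67 + 21²·0.93 + 2²·5.9²·0.76] + 508.479 = 582.664 + 508.479 = 1091.14.
Reliability = 1091.14 / 1190.89 = 0.916.

0.916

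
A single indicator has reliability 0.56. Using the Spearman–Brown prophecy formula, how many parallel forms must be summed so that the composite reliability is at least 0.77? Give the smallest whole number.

3

k ≥ ρ*(1−ρ₁)/(ρ₁(1−ρ*)) = 0.77·0.44 / (0.56·0.23) = 2.630.
Smallest integer k = 3.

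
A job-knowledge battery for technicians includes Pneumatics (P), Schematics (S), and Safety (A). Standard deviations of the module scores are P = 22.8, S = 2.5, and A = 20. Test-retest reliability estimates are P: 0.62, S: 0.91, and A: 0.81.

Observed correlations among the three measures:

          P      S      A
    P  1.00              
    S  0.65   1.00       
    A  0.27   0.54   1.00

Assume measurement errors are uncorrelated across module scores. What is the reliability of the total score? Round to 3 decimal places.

Var(P+S+A) = 22.8² + 2.5² + 20² + 2·[22.8·2.5·0.65 + 22.8·20·0.27 + 2.5·20·0.54] = 926.09 + 374.34 = 1300.43.
Because errors are independent across components, Cov(Tᵢ,Tⱼ) = Cov(Xᵢ,Xⱼ); the off-diagonal part of the true-score variance is the same as above.
True-score variance = [22.8²·0.62 + 2.5²·0.91 + 20²·0.81] + 374.34 = 651.988 + 374.34 = 1026.33.
Reliability = 1026.33 / 1300.43 = 0.789.

0.789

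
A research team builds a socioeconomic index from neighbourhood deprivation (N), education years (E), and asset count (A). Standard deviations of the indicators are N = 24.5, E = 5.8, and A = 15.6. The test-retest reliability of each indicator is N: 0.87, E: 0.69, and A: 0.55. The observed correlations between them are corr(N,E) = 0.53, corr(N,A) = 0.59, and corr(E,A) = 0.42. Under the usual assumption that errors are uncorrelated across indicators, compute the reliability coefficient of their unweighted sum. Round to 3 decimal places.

Var(N+E+A) = 24.5² + 5.8² + 15.6² + 2·[24.5·5.8·0.53 + 24.5·15.6·0.59 + 5.8·15.6·0.42] = 877.25 + 677.625 = 1554.88.
Because errors are independent across components, Cov(Tᵢ,Tⱼ) = Cov(Xᵢ,Xⱼ); the off-diagonal part of the true-score variance is the same as above.
True-score variance = [24.5²·0.87 + 5.8²·0.69 + 15.6²·0.55] + 677.625 = 679.277 + 677.625 = 1356.9.
Reliability = 1356.9 / 1554.88 = 0.873.

0.873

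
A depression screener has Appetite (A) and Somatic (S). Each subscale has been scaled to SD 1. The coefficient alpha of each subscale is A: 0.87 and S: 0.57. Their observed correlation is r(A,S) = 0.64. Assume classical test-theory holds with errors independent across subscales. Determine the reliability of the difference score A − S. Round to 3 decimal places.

0.222

Var(A−S) = 1 + 1 − 2·0.64 = 2 − 1.28 = 0.72.
Under uncorrelated errors the observed covariances equal the true-score covariances, so only the own-variance terms attenuate.
True-score variance = [0.87 + 0.57] − 1.28 = 1.44 − 1.28 = 0.16.
Reliability = 0.16 / 0.72 = 0.222.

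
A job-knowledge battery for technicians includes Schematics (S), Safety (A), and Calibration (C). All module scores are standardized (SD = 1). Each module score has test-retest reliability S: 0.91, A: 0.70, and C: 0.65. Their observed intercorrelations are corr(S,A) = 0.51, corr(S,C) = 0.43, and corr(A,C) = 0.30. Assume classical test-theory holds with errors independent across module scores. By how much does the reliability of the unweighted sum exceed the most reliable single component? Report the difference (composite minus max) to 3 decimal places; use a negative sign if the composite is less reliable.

Var(sum) = 3 + 2.48 = 5.48; true-score variance = 2.26 + 2.48 = 4.74; composite reliability = 0.8650.
Max component reliability = 0.9100.
Difference = 0.8650 − 0.9100 = -0.045.

-0.045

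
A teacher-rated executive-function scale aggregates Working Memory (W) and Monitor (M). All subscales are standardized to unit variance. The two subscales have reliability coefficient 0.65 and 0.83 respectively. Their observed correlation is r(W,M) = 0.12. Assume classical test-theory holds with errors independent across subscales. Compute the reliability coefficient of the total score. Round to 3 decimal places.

0.768

Var(W+M) = 2 + 2·[0.12] = 2 + 0.24 = 2.24.
With uncorrelated errors the cross-covariances are all true-score covariance, so they carry over unchanged; only the diagonal terms shrink to ρᵢσᵢ².
True-score variance = [0.65 + 0.83] + 0.24 = 1.48 + 0.24 = 1.72.
Reliability = 1.72 / 2.24 = 0.768.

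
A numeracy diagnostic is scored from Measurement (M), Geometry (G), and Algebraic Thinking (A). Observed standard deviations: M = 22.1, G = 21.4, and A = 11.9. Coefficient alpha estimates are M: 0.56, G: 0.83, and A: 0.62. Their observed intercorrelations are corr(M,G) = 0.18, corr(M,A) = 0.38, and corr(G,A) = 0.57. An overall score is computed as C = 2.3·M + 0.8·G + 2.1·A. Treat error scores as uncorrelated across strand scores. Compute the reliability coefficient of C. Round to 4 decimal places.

0.7297

Var(C) = 2.3²·22.1² + 0.8²·21.4² + 2.1²·11.9² + 2·[1.84·22.1·21.4·0.18 + 4.83·22.1·11.9·0.38 + 1.68·21.4·11.9·0.57] = 3501.28 + 1766.38 = 5267.67.
Because errors are independent across components, Cov(Tᵢ,Tⱼ) = Cov(Xᵢ,Xⱼ); the off-diagonal part of the true-score variance is the same as above.
True-score variance = [2.3²·22.1²·0.56 + 0.8²·21.4²·0.83 + 2.1²·11.9²·0.62] + 1766.38 = 2077.32 + 1766.38 = 3843.71.
Reliability = 3843.71 / 5267.67 = 0.7297.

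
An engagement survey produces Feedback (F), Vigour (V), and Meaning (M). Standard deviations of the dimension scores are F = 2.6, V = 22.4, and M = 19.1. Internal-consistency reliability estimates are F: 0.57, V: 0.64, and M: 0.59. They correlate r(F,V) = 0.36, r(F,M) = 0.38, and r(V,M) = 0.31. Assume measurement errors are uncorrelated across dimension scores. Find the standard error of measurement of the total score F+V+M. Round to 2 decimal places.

Var(total) = 873.33 + 344.935 = 1218.27.
True-score variance = 540.217 + 344.935 = 885.153, so reliability = 0.7266.
Error variance = 1218.27 − 885.153 = 333.113; SEM = √333.113 = 18.25.

18.25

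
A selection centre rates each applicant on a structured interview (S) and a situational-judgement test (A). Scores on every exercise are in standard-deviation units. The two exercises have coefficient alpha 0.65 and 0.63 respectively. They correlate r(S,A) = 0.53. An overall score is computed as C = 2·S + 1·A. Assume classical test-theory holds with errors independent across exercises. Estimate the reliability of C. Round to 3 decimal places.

0.751

Var(C) = 2² + 1 + 2·[2·0.53] = 5 + 2.12 = 7.12.
Because errors are independent across components, Cov(Tᵢ,Tⱼ) = Cov(Xᵢ,Xⱼ); the off-diagonal part of the true-score variance is the same as above.
True-score variance = [2²·0.65 + 0.63] + 2.12 = 3.23 + 2.12 = 5.35.
Reliability = 5.35 / 7.12 = 0.751.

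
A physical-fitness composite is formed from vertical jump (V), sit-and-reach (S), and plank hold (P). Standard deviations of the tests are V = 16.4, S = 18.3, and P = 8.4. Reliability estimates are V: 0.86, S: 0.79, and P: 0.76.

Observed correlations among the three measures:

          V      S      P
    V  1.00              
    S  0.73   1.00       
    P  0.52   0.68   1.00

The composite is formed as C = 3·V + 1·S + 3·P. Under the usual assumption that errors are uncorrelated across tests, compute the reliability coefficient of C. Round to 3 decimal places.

0.915

Var(C) = 3²·16.4² + 18.3² + 3²·8.4² + 2·[3·16.4·18.3·0.73 + 9·16.4·8.4·0.52 + 3·18.3·8.4·0.68] = 3390.57 + 3231.14 = 6621.71.
Under uncorrelated errors the observed covariances equal the true-score covariances, so only the own-variance terms attenuate.
True-score variance = [3²·16.4²·0.86 + 18.3²·0.79 + 3²·8.4²·0.76] + 3231.14 = 2828.94 + 3231.14 = 6060.08.
Reliability = 6060.08 / 6621.71 = 0.915.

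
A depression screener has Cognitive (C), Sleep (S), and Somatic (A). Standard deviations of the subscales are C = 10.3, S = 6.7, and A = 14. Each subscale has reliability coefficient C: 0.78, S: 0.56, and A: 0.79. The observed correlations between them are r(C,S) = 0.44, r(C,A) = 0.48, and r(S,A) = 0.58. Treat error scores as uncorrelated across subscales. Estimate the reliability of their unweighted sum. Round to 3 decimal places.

0.871

Var(C+S+A) = 10.3² + 6.7² + 14² + 2·[10.3·6.7·0.44 + 10.3·14·0.48 + 6.7·14·0.58] = 346.98 + 307.969 = 654.949.
Under uncorrelated errors the observed covariances equal the true-score covariances, so only the own-variance terms attenuate.
True-score variance = [10.3²·0.78 + 6.7²·0.56 + 14²·0.79] + 307.969 = 262.729 + 307.969 = 570.697.
Reliability = 570.697 / 654.949 = 0.871.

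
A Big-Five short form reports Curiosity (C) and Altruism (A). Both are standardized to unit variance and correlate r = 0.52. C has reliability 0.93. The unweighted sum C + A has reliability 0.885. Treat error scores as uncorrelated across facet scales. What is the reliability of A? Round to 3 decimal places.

Var(C+A) = 2 + 2·0.52 = 3.040.
True-score variance = ρ_C + ρ_A + 2·0.52, so 0.885 = (0.93 + ρ_A + 1.04) / 3.040.
ρ_A = 0.885·3.040 − 0.93 − 1.04 = 0.720.

0.720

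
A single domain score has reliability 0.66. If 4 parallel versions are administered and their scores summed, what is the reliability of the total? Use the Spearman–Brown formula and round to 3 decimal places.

ρ_k = kρ / (1 + (k−1)ρ) = 4·0.66 / (1 + 3·0.66) = 2.640 / 2.980 = 0.886.

0.886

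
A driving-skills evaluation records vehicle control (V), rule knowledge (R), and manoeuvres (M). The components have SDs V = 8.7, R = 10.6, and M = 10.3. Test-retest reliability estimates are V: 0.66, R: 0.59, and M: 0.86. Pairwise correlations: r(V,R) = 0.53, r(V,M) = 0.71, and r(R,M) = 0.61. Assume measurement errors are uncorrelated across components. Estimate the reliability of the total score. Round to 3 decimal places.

0.867

Var(V+R+M) = 8.7² + 10.6² + 10.3² + 2·[8.7·10.6·0.53 + 8.7·10.3·0.71 + 10.6·10.3·0.61] = 294.14 + 358.199 = 652.339.
With uncorrelated errors the cross-covariances are all true-score covariance, so they carry over unchanged; only the diagonal terms shrink to ρᵢσᵢ².
True-score variance = [8.7²·0.66 + 10.6²·0.59 + 10.3²·0.86] + 358.199 = 207.485 + 358.199 = 565.684.
Reliability = 565.684 / 652.339 = 0.867.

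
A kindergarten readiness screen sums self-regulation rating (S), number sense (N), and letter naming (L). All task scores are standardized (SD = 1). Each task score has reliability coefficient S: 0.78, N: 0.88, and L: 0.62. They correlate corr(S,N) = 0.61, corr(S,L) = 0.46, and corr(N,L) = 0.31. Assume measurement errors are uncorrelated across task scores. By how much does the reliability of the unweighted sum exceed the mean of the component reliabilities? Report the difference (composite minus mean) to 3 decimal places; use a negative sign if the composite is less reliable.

Var(sum) = 3 + 2.76 = 5.76; true-score variance = 2.28 + 2.76 = 5.04; composite reliability = 0.8750.
Mean component reliability = 0.7600.
Difference = 0.8750 − 0.7600 = 0.115.

0.115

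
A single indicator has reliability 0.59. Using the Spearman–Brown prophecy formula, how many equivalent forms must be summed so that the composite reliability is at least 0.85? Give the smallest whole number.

4

k ≥ ρ*(1−ρ₁)/(ρ₁(1−ρ*)) = 0.85·0.41 / (0.59·0.15) = 3.938.
Smallest integer k = 4.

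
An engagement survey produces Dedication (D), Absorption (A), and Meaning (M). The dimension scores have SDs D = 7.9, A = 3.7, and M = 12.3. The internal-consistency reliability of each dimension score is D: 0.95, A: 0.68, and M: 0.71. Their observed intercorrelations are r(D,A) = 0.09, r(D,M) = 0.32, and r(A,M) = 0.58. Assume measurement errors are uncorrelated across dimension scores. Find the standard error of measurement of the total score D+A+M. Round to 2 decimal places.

7.17

Var(total) = 227.39 + 120.242 = 347.632.
True-score variance = 176.015 + 120.242 = 296.256, so reliability = 0.8522.
Error variance = 347.632 − 296.256 = 51.3754; SEM = √51.3754 = 7.17.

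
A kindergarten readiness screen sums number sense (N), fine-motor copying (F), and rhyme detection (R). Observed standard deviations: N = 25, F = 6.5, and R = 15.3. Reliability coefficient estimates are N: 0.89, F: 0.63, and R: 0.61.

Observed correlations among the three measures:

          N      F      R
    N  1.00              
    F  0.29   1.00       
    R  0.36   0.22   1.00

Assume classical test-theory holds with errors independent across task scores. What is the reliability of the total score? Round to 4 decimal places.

Var(N+F+R) = 25² + 6.5² + 15.3² + 2·[25·6.5·0.29 + 25·15.3·0.36 + 6.5·15.3·0.22] = 901.34 + 413.408 = 1314.75.
Under uncorrelated errors the observed covariances equal the true-score covariances, so only the own-variance terms attenuate.
True-score variance = [25²·0.89 + 6.5²·0.63 + 15.3²·0.61] + 413.408 = 725.662 + 413.408 = 1139.07.
Reliability = 1139.07 / 1314.75 = 0.8664.

0.8664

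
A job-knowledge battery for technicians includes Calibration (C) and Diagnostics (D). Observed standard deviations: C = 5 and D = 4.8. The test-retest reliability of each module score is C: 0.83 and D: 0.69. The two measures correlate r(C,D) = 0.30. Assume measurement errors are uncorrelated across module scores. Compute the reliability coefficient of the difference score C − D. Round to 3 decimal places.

0.661

Var(C−D) = 5² + 4.8² − 2·5·4.8·0.30 = 48.04 − 14.4 = 33.64.
Because errors are independent across components, Cov(Tᵢ,Tⱼ) = Cov(Xᵢ,Xⱼ); the off-diagonal part of the true-score variance is the same as above.
True-score variance = [5²·0.83 + 4.8²·0.69] − 14.4 = 36.6476 − 14.4 = 22.2476.
Reliability = 22.2476 / 33.64 = 0.661.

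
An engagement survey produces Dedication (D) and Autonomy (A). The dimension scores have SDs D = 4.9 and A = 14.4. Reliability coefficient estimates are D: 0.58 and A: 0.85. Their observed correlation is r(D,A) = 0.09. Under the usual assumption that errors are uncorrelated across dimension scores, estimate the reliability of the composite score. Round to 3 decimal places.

Var(D+A) = 4.9² + 14.4² + 2·[4.9·14.4·0.09] = 231.37 + 12.7008 = 244.071.
With uncorrelated errors the cross-covariances are all true-score covariance, so they carry over unchanged; only the diagonal terms shrink to ρᵢσᵢ².
True-score variance = [4.9²·0.58 + 14.4²·0.85] + 12.7008 = 190.182 + 12.7008 = 202.883.
Reliability = 202.883 / 244.071 = 0.831.

0.831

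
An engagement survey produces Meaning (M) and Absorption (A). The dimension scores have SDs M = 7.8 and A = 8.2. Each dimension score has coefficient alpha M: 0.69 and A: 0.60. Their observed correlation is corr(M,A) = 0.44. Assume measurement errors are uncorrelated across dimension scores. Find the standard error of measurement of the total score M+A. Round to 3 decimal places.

Var(total) = 128.08 + 56.2848 = 184.365.
True-score variance = 82.3236 + 56.2848 = 138.608, so reliability = 0.7518.
Error variance = 184.365 − 138.608 = 45.7564; SEM = √45.7564 = 6.764.

6.764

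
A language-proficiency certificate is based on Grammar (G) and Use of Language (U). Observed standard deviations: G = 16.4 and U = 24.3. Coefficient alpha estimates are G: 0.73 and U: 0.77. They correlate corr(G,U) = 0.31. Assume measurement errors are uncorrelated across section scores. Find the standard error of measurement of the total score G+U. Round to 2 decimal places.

14.44

Var(total) = 859.45 + 247.082 = 1106.53.
True-score variance = 651.018 + 247.082 = 898.101, so reliability = 0.8116.
Error variance = 1106.53 − 898.101 = 208.432; SEM = √208.432 = 14.44.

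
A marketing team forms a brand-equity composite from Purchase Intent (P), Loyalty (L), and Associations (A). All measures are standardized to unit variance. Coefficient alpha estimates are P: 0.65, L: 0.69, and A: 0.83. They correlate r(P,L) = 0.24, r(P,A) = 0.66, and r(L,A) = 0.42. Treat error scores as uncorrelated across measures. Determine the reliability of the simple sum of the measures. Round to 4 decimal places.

Var(P+L+A) = 3 + 2·[0.24 + 0.66 + 0.42] = 3 + 2.64 = 5.64.
Under uncorrelated errors the observed covariances equal the true-score covariances, so only the own-variance terms attenuate.
True-score variance = [0.65 + 0.69 + 0.83] + 2.64 = 2.17 + 2.64 = 4.81.
Reliability = 4.81 / 5.64 = 0.8528.

0.8528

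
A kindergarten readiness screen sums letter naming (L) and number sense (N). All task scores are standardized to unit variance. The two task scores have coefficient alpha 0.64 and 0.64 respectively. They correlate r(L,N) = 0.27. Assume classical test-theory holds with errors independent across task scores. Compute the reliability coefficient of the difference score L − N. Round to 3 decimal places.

0.507

Var(L−N) = 1 + 1 − 2·0.27 = 2 − 0.54 = 1.46.
Because errors are independent across components, Cov(Tᵢ,Tⱼ) = Cov(Xᵢ,Xⱼ); the off-diagonal part of the true-score variance is the same as above.
True-score variance = [0.64 + 0.64] − 0.54 = 1.28 − 0.54 = 0.74.
Reliability = 0.74 / 1.46 = 0.507.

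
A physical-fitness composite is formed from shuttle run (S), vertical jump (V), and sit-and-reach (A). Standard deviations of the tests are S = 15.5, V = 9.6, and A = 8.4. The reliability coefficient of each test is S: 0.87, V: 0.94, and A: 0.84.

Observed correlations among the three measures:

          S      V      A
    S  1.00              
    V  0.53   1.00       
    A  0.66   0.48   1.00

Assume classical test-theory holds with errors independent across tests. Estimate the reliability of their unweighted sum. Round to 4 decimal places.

0.9407

Var(S+V+A) = 15.5² + 9.6² + 8.4² + 2·[15.5·9.6·0.53 + 15.5·8.4·0.66 + 9.6·8.4·0.48] = 402.97 + 407.006 = 809.976.
Under uncorrelated errors the observed covariances equal the true-score covariances, so only the own-variance terms attenuate.
True-score variance = [15.5²·0.87 + 9.6²·0.94 + 8.4²·0.84] + 407.006 = 354.918 + 407.006 = 761.925.
Reliability = 761.925 / 809.976 = 0.9407.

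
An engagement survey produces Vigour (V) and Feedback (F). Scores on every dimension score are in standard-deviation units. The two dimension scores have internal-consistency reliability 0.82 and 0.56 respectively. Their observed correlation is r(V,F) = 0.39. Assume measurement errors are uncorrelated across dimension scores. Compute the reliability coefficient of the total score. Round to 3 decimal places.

0.777

Var(V+F) = 2 + 2·[0.39] = 2 + 0.78 = 2.78.
Under uncorrelated errors the observed covariances equal the true-score covariances, so only the own-variance terms attenuate.
True-score variance = [0.82 + 0.56] + 0.78 = 1.38 + 0.78 = 2.16.
Reliability = 2.16 / 2.78 = 0.777.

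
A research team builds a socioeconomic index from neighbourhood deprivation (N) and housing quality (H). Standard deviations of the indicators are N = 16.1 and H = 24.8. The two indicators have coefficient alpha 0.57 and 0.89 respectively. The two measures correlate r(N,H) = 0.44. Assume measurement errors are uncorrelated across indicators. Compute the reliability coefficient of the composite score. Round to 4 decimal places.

0.8539

Var(N+H) = 16.1² + 24.8² + 2·[16.1·24.8·0.44] = 874.25 + 351.366 = 1225.62.
Under uncorrelated errors the observed covariances equal the true-score covariances, so only the own-variance terms attenuate.
True-score variance = [16.1²·0.57 + 24.8²·0.89] + 351.366 = 695.135 + 351.366 = 1046.5.
Reliability = 1046.5 / 1225.62 = 0.8539.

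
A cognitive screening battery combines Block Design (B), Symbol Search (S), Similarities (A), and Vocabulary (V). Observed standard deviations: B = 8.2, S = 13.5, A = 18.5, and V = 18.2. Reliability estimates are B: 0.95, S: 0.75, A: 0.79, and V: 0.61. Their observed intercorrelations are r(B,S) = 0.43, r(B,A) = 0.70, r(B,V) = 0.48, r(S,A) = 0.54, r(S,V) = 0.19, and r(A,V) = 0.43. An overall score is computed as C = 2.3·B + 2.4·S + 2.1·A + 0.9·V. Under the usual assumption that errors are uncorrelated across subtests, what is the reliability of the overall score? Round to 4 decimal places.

Var(C) = 2.3²·8.2² + 2.4²·13.5² + 2.1²·18.5² + 0.9²·18.2² + 2·[5.52·8.2·13.5·0.43 + 4.83·8.2·18.5·0.70 + 2.07·8.2·18.2·0.48 + 5.04·13.5·18.5·0.54 + 2.16·13.5·18.2·0.19 + 1.89·18.5·18.2·0.43] = 3183.09 + 3956.26 = 7139.35.
With uncorrelated errors the cross-covariances are all true-score covariance, so they carry over unchanged; only the diagonal terms shrink to ρᵢσᵢ².
True-score variance = [2.3²·8.2²·0.95 + 2.4²·13.5²·0.75 + 2.1²·18.5²·0.79 + 0.9²·18.2²·0.61] + 3956.26 = 2481.27 + 3956.26 = 6437.53.
Reliability = 6437.53 / 7139.35 = 0.9017.

0.9017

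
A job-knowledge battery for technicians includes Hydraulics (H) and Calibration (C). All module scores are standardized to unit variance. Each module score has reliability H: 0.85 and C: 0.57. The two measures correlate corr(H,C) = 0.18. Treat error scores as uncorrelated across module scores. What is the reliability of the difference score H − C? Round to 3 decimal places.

0.646

Var(H−C) = 1 + 1 − 2·0.18 = 2 − 0.36 = 1.64.
Because errors are independent across components, Cov(Tᵢ,Tⱼ) = Cov(Xᵢ,Xⱼ); the off-diagonal part of the true-score variance is the same as above.
True-score variance = [0.85 + 0.57] − 0.36 = 1.42 − 0.36 = 1.06.
Reliability = 1.06 / 1.64 = 0.646.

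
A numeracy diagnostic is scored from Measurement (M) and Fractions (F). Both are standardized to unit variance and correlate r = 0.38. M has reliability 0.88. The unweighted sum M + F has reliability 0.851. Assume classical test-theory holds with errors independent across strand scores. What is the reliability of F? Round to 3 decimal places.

Var(M+F) = 2 + 2·0.38 = 2.760.
True-score variance = ρ_M + ρ_F + 2·0.38, so 0.851 = (0.88 + ρ_F + 0.76) / 2.760.
ρ_F = 0.851·2.760 − 0.88 − 0.76 = 0.709.

0.709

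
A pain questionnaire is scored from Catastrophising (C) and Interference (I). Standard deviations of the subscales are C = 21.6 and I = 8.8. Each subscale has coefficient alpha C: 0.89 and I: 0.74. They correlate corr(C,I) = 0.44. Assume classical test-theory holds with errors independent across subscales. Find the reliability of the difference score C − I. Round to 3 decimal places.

0.810

Var(C−I) = 21.6² + 8.8² − 2·21.6·8.8·0.44 = 544 − 167.27 = 376.73.
With uncorrelated errors the cross-covariances are all true-score covariance, so they carry over unchanged; only the diagonal terms shrink to ρᵢσᵢ².
True-score variance = [21.6²·0.89 + 8.8²·0.74] − 167.27 = 472.544 − 167.27 = 305.274.
Reliability = 305.274 / 376.73 = 0.810.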